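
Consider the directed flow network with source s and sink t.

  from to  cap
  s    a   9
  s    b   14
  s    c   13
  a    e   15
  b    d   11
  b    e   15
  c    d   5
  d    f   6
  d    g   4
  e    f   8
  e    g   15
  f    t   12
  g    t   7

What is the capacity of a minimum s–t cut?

Augment s→a→e→f→t: bottleneck 8, flow now 8.
Augment s→a→e→g→t: bottleneck 1, flow now 9.
Augment s→b→d→f→t: bottleneck 4, flow now 13.
Augment s→b→d→g→t: bottleneck 4, flow now 17.
Augment s→b→e→g→t: bottleneck 2, flow now 19.
No augmenting path remains; maximum flow = 19.
By max-flow min-cut, the minimum cut capacity equals the max flow.
In the residual graph, reachable from s: {s, a, b, c, d, e, f, g}.
Min-cut edges: f→t (12), g→t (7); capacity 12 + 7 = 19.

19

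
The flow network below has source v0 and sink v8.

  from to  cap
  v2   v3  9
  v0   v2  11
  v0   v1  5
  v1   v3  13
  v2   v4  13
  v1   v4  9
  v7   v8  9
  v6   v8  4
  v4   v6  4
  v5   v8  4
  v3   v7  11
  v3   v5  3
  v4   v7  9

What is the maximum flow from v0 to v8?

Augment v0→v1→v3→v5→v8: bottleneck 3, flow now 3.
Augment v0→v1→v3→v7→v8: bottleneck 2, flow now 5.
Augment v0→v2→v3→v7→v8: bottleneck 7, flow now 12.
Augment v0→v2→v4→v6→v8: bottleneck 4, flow now 16.
No augmenting path remains; maximum flow = 16.
In the residual graph, reachable from v0: {v0}.
Min-cut edges: v0→v1 (5), v0→v2 (11); capacity 5 + 11 = 16.
This cut is saturated, so no flow can exceed 16.

16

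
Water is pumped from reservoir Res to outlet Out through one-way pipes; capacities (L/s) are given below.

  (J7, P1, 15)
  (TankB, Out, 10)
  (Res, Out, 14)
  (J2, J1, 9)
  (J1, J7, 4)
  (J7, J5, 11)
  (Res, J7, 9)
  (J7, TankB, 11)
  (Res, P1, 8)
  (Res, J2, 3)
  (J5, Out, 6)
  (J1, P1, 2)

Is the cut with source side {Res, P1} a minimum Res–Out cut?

Given cut capacity: 3 + 9 + 14 = 26.
Augment Res→Out: bottleneck 14, flow now 14.
Augment Res→J7→TankB→Out: bottleneck 9, flow now 23.
Augment Res→J2→J1→J7→TankB→Out: bottleneck 1, flow now 24.
Augment Res→J2→J1→J7→J5→Out: bottleneck 2, flow now 26.
No augmenting path remains; maximum flow = 26.
Cut capacity 26 equals the max flow, so it is a minimum cut.

Yes — it is a minimum cut (capacity 26).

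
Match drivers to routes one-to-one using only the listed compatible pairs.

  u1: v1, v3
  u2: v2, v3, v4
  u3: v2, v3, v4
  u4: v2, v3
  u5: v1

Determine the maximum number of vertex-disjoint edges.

Unit-capacity flow: source→left, listed edges, right→sink; max matching = max flow.
Augmenting path u1→v1 (+1); matched 1.
Augmenting path u2→v2 (+1); matched 2.
Augmenting path u3→v3 (+1); matched 3.
Augmenting path u4→v2→u2→v4 (+1); matched 4.
No augmenting path remains; maximum matching = 4.
König certificate: {v1, v2, v3, v4} is a vertex cover of size 4 (every listed pair touches it), so no matching can be larger.

4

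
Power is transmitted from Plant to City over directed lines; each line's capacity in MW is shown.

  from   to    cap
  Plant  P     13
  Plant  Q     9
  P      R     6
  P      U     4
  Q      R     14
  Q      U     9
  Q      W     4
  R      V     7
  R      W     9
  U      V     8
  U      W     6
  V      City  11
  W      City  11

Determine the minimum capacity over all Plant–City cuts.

19

Augment Plant→Q→W→City: bottleneck 4, flow now 4.
Augment Plant→P→R→V→City: bottleneck 6, flow now 10.
Augment Plant→P→U→V→City: bottleneck 4, flow now 14.
Augment Plant→Q→R→V→City: bottleneck 1, flow now 15.
Augment Plant→Q→R→W→City: bottleneck 4, flow now 19.
No augmenting path remains; maximum flow = 19.
By max-flow min-cut, the minimum cut capacity equals the max flow.
In the residual graph, reachable from Plant: {Plant, P}.
Min-cut edges: Plant→Q (9), P→R (6), P→U (4); capacity 9 + 6 + 4 = 19.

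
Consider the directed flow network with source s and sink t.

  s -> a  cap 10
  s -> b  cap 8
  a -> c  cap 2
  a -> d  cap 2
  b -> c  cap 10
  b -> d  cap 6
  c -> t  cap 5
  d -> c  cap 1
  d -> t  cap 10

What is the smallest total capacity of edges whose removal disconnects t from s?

Augment s→a→c→t: bottleneck 2, flow now 2.
Augment s→a→d→t: bottleneck 2, flow now 4.
Augment s→b→c→t: bottleneck 3, flow now 7.
Augment s→b→d→t: bottleneck 5, flow now 12.
No augmenting path remains; maximum flow = 12.
By max-flow min-cut, the minimum cut capacity equals the max flow.
In the residual graph, reachable from s: {s, a}.
Min-cut edges: s→b (8), a→c (2), a→d (2); capacity 8 + 2 + 2 = 12.

12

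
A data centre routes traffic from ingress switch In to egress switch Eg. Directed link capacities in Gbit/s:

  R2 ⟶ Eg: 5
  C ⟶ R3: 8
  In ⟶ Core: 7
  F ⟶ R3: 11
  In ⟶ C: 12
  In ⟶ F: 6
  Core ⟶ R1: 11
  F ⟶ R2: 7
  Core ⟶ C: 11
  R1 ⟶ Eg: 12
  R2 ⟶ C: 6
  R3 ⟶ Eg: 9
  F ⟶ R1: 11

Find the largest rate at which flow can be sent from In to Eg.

21

Augment In→C→R3→Eg: bottleneck 8, flow now 8.
Augment In→F→R3→Eg: bottleneck 1, flow now 9.
Augment In→F→R2→Eg: bottleneck 5, flow now 14.
Augment In→Core→R1→Eg: bottleneck 7, flow now 21.
No augmenting path remains; maximum flow = 21.
In the residual graph, reachable from In: {In, C}.
Min-cut edges: In→F (6), In→Core (7), C→R3 (8); capacity 6 + 7 + 8 = 21.
This cut is saturated, so no flow can exceed 21.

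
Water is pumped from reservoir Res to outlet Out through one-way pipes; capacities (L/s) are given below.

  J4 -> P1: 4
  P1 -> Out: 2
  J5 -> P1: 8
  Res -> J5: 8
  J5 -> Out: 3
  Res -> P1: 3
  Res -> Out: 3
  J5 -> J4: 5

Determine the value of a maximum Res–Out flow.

8

Augment Res→Out: bottleneck 3, flow now 3.
Augment Res→J5→Out: bottleneck 3, flow now 6.
Augment Res→P1→Out: bottleneck 2, flow now 8.
No augmenting path remains; maximum flow = 8.
In the residual graph, reachable from Res: {Res, J5, J4, P1}.
Min-cut edges: Res→Out (3), J5→Out (3), P1→Out (2); capacity 3 + 3 + 2 = 8.
This cut is saturated, so no flow can exceed 8.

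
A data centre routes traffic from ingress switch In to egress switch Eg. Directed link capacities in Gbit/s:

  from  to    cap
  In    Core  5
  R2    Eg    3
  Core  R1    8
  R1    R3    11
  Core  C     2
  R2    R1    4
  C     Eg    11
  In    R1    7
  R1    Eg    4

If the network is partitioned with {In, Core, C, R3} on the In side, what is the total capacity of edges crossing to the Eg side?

26

Edges leaving {In, Core, C, R3}: In→R1 (7), Core→R1 (8), C→Eg (11).
Cut capacity = 7 + 8 + 11 = 26.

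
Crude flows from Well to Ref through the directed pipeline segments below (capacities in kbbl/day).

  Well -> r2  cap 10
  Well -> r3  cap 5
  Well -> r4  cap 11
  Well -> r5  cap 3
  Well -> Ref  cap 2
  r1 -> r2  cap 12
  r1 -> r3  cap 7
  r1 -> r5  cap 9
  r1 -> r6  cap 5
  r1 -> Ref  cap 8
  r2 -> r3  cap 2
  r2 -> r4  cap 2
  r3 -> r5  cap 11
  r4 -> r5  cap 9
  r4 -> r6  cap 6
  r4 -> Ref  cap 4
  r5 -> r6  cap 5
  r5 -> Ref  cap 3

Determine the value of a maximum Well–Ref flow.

9

Augment Well→Ref: bottleneck 2, flow now 2.
Augment Well→r4→Ref: bottleneck 4, flow now 6.
Augment Well→r5→Ref: bottleneck 3, flow now 9.
No augmenting path remains; maximum flow = 9.
In the residual graph, reachable from Well: {Well, r2, r3, r4, r5, r6}.
Min-cut edges: Well→Ref (2), r4→Ref (4), r5→Ref (3); capacity 2 + 4 + 3 = 9.
This cut is saturated, so no flow can exceed 9.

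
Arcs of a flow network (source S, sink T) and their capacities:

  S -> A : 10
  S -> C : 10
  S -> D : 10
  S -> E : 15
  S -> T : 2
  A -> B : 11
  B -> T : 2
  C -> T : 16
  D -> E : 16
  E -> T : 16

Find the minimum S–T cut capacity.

Augment S→T: bottleneck 2, flow now 2.
Augment S→C→T: bottleneck 10, flow now 12.
Augment S→E→T: bottleneck 15, flow now 27.
Augment S→A→B→T: bottleneck 2, flow now 29.
Augment S→D→E→T: bottleneck 1, flow now 30.
No augmenting path remains; maximum flow = 30.
By max-flow min-cut, the minimum cut capacity equals the max flow.
In the residual graph, reachable from S: {S, A, B, D, E}.
Min-cut edges: S→C (10), S→T (2), B→T (2), E→T (16); capacity 10 + 2 + 2 + 16 = 30.

30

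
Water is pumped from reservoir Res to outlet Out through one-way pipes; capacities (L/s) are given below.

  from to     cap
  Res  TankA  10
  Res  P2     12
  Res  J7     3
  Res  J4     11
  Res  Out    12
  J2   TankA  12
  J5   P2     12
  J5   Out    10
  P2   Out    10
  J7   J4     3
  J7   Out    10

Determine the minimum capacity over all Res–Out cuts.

25

Augment Res→Out: bottleneck 12, flow now 12.
Augment Res→P2→Out: bottleneck 10, flow now 22.
Augment Res→J7→Out: bottleneck 3, flow now 25.
No augmenting path remains; maximum flow = 25.
By max-flow min-cut, the minimum cut capacity equals the max flow.
In the residual graph, reachable from Res: {Res, TankA, P2, J4}.
Min-cut edges: Res→J7 (3), Res→Out (12), P2→Out (10); capacity 3 + 12 + 10 = 25.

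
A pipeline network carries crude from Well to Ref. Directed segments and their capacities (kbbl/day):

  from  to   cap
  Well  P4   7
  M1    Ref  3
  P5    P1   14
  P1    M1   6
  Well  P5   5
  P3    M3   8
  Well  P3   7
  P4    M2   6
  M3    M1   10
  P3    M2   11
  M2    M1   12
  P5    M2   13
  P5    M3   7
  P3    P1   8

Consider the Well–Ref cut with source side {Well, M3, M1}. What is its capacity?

Edges leaving {Well, M3, M1}: Well→P3 (7), Well→P5 (5), Well→P4 (7), M1→Ref (3).
Cut capacity = 7 + 5 + 7 + 3 = 22.

22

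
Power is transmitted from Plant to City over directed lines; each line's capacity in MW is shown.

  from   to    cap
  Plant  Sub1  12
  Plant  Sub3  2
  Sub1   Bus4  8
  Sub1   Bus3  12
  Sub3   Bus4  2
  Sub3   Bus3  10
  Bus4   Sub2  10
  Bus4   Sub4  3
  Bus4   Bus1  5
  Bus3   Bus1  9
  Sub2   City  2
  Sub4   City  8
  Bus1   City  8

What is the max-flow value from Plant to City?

13

Augment Plant→Sub1→Bus4→Sub2→City: bottleneck 2, flow now 2.
Augment Plant→Sub1→Bus4→Sub4→City: bottleneck 3, flow now 5.
Augment Plant→Sub1→Bus4→Bus1→City: bottleneck 3, flow now 8.
Augment Plant→Sub1→Bus3→Bus1→City: bottleneck 4, flow now 12.
Augment Plant→Sub3→Bus4→Bus1→City: bottleneck 1, flow now 13.
No augmenting path remains; maximum flow = 13.
In the residual graph, reachable from Plant: {Plant, Sub1, Sub3, Bus4, Bus3, Sub2, Bus1}.
Min-cut edges: Bus4→Sub4 (3), Sub2→City (2), Bus1→City (8); capacity 3 + 2 + 8 = 13.
This cut is saturated, so no flow can exceed 13.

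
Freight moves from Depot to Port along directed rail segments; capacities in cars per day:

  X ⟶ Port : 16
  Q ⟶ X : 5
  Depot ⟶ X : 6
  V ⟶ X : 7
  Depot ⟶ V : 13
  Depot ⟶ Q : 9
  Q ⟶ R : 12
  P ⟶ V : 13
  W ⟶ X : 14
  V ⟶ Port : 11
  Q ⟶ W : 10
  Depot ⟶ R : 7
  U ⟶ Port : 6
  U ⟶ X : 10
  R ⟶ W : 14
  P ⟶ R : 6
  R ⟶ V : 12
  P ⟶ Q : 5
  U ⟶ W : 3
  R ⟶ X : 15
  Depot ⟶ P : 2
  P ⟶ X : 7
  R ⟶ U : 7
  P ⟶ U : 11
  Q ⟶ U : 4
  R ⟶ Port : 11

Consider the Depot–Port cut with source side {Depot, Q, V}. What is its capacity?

64

Edges leaving {Depot, Q, V}: Depot→P (2), Depot→R (7), Depot→X (6), Q→R (12), Q→U (4), Q→W (10), Q→X (5), V→X (7), V→Port (11).
Cut capacity = 2 + 7 + 6 + 12 + 4 + 10 + 5 + 7 + 11 = 64.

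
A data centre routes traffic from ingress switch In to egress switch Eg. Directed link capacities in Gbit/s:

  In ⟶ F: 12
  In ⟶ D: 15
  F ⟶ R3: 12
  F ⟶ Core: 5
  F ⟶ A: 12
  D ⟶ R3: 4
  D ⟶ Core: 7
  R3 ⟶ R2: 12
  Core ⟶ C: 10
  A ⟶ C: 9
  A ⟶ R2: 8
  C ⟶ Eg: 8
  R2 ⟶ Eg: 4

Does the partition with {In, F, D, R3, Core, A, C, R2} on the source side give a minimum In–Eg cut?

Yes — it is a minimum cut (capacity 12).

Given cut capacity: 8 + 4 = 12.
Augment In→F→R3→R2→Eg: bottleneck 4, flow now 4.
Augment In→F→Core→C→Eg: bottleneck 5, flow now 9.
Augment In→F→A→C→Eg: bottleneck 3, flow now 12.
No augmenting path remains; maximum flow = 12.
Cut capacity 12 equals the max flow, so it is a minimum cut.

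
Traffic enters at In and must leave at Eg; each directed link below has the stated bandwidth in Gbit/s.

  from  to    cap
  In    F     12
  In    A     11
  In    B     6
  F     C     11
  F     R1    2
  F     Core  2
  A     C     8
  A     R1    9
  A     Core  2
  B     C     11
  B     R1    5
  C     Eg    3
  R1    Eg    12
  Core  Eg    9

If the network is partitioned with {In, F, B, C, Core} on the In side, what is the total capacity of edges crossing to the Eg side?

Edges leaving {In, F, B, C, Core}: In→A (11), F→R1 (2), B→R1 (5), C→Eg (3), Core→Eg (9).
Cut capacity = 11 + 2 + 5 + 3 + 9 = 30.

30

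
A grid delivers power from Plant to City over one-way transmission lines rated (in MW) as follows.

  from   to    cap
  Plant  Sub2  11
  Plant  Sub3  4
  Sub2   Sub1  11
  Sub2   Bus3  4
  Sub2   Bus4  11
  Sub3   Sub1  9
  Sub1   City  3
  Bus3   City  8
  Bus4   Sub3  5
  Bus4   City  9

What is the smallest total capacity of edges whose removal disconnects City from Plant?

Augment Plant→Sub2→Sub1→City: bottleneck 3, flow now 3.
Augment Plant→Sub2→Bus3→City: bottleneck 4, flow now 7.
Augment Plant→Sub2→Bus4→City: bottleneck 4, flow now 11.
Augment Plant→Sub3→Sub1→Sub2→Bus4→City: bottleneck 3, flow now 14. (uses reverse residual edge)
No augmenting path remains; maximum flow = 14.
By max-flow min-cut, the minimum cut capacity equals the max flow.
In the residual graph, reachable from Plant: {Plant, Sub3, Sub1}.
Min-cut edges: Plant→Sub2 (11), Sub1→City (3); capacity 11 + 3 = 14.

14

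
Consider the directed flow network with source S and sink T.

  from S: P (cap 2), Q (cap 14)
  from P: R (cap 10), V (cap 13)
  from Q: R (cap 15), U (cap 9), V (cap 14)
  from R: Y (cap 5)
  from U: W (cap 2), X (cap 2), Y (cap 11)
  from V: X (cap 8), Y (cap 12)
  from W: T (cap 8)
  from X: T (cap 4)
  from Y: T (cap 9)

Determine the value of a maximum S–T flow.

Augment S→P→R→Y→T: bottleneck 2, flow now 2.
Augment S→Q→R→Y→T: bottleneck 3, flow now 5.
Augment S→Q→U→W→T: bottleneck 2, flow now 7.
Augment S→Q→U→X→T: bottleneck 2, flow now 9.
Augment S→Q→U→Y→T: bottleneck 4, flow now 13.
Augment S→Q→V→X→T: bottleneck 2, flow now 15.
No augmenting path remains; maximum flow = 15.
In the residual graph, reachable from S: {S, P, Q, R, U, V, X, Y}.
Min-cut edges: U→W (2), X→T (4), Y→T (9); capacity 2 + 4 + 9 = 15.
This cut is saturated, so no flow can exceed 15.

15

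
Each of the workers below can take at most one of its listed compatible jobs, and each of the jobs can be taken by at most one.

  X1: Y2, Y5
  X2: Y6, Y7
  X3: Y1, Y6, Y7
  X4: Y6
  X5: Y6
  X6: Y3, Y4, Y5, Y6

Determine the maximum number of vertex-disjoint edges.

5

Unit-capacity flow: source→left, listed edges, right→sink; max matching = max flow.
Augmenting path X1→Y2 (+1); matched 1.
Augmenting path X2→Y6 (+1); matched 2.
Augmenting path X3→Y1 (+1); matched 3.
Augmenting path X6→Y3 (+1); matched 4.
Augmenting path X4→Y6→X2→Y7 (+1); matched 5.
No augmenting path remains; maximum matching = 5.
König certificate: {X1, X2, X3, X6, Y6} is a vertex cover of size 5 (every listed pair touches it), so no matching can be larger.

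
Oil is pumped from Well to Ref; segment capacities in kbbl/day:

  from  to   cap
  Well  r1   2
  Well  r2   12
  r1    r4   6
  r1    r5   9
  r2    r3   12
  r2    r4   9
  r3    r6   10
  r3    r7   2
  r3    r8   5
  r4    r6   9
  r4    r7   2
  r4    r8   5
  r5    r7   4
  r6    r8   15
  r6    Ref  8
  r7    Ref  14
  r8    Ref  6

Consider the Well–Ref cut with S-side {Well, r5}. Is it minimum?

Given cut capacity: 2 + 12 + 4 = 18.
Augment Well→r1→r4→r6→Ref: bottleneck 2, flow now 2.
Augment Well→r2→r3→r6→Ref: bottleneck 6, flow now 8.
Augment Well→r2→r3→r7→Ref: bottleneck 2, flow now 10.
Augment Well→r2→r3→r8→Ref: bottleneck 4, flow now 14.
No augmenting path remains; maximum flow = 14.
In the residual graph, reachable from Well: {Well}.
Min-cut edges: Well→r1 (2), Well→r2 (12); capacity 2 + 12 = 14.
Cut capacity 18 exceeds the max flow 14, so it is not minimum.

No — its capacity is 18, but the minimum cut has capacity 14.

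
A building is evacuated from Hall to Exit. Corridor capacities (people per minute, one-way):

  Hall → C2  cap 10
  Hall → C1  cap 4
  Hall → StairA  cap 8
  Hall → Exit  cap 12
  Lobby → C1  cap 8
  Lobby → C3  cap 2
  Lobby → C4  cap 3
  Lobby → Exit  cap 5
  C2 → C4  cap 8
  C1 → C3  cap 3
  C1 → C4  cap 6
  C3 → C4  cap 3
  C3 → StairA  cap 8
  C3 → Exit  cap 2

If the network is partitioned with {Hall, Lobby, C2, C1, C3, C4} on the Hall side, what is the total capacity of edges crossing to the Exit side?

Edges leaving {Hall, Lobby, C2, C1, C3, C4}: Hall→StairA (8), Hall→Exit (12), Lobby→Exit (5), C3→StairA (8), C3→Exit (2).
Cut capacity = 8 + 12 + 5 + 8 + 2 = 35.

35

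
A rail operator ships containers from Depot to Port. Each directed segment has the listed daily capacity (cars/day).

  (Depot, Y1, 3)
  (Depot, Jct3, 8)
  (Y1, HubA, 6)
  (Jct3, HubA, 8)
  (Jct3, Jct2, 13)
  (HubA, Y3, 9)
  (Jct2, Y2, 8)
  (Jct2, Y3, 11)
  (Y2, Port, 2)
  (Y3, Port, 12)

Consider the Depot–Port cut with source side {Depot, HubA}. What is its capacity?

Edges leaving {Depot, HubA}: Depot→Y1 (3), Depot→Jct3 (8), HubA→Y3 (9).
Cut capacity = 3 + 8 + 9 = 20.

20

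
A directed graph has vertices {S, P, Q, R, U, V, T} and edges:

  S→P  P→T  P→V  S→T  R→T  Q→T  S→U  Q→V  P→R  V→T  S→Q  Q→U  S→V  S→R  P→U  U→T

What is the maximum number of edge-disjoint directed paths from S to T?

Assign every edge capacity 1; by Menger, the answer equals the max flow.
Path S→T (+1); total 1.
Path S→P→T (+1); total 2.
Path S→Q→T (+1); total 3.
Path S→R→T (+1); total 4.
Path S→U→T (+1); total 5.
Path S→V→T (+1); total 6.
No residual S→T path; max flow = 6.
Certifying cut of size 6: {S→P, S→Q, S→R, S→T, S→U, S→V}.

6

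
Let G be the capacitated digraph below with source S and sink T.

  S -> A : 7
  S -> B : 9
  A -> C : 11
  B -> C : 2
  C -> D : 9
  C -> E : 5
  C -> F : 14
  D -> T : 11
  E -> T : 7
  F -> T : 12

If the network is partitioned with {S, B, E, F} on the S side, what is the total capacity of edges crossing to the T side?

28

Edges leaving {S, B, E, F}: S→A (7), B→C (2), E→T (7), F→T (12).
Cut capacity = 7 + 2 + 7 + 12 = 28.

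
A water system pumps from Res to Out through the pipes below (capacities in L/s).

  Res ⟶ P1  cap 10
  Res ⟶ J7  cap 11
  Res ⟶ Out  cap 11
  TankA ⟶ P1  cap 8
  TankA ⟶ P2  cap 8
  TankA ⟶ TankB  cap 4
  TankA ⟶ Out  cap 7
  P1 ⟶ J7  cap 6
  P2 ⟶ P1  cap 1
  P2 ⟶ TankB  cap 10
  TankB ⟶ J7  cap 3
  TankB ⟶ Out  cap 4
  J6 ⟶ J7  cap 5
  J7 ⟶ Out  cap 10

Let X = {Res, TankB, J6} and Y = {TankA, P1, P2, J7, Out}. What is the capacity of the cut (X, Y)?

Edges leaving {Res, TankB, J6}: Res→P1 (10), Res→J7 (11), Res→Out (11), TankB→J7 (3), TankB→Out (4), J6→J7 (5).
Cut capacity = 10 + 11 + 11 + 3 + 4 + 5 = 44.

44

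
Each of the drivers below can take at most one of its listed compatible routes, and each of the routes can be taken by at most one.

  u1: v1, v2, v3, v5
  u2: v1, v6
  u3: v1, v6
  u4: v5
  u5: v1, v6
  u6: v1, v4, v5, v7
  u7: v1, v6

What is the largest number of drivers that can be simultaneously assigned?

Unit-capacity flow: source→left, listed edges, right→sink; max matching = max flow.
Augmenting path u1→v1 (+1); matched 1.
Augmenting path u2→v6 (+1); matched 2.
Augmenting path u4→v5 (+1); matched 3.
Augmenting path u6→v4 (+1); matched 4.
Augmenting path u3→v1→u1→v2 (+1); matched 5.
No augmenting path remains; maximum matching = 5.
König certificate: {u1, u4, u6, v1, v6} is a vertex cover of size 5 (every listed pair touches it), so no matching can be larger.

5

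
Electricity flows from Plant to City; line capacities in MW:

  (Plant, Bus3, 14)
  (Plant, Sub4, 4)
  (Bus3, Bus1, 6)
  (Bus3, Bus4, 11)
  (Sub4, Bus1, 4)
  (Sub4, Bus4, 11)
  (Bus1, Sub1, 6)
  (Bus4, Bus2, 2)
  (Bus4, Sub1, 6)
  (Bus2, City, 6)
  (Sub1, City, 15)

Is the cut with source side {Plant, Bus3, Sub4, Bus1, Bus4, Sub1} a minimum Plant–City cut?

Given cut capacity: 2 + 15 = 17.
Augment Plant→Bus3→Bus1→Sub1→City: bottleneck 6, flow now 6.
Augment Plant→Bus3→Bus4→Bus2→City: bottleneck 2, flow now 8.
Augment Plant→Bus3→Bus4→Sub1→City: bottleneck 6, flow now 14.
No augmenting path remains; maximum flow = 14.
In the residual graph, reachable from Plant: {Plant, Bus3, Sub4, Bus1, Bus4}.
Min-cut edges: Bus1→Sub1 (6), Bus4→Bus2 (2), Bus4→Sub1 (6); capacity 6 + 2 + 6 = 14.
Cut capacity 17 exceeds the max flow 14, so it is not minimum.

No — its capacity is 17, but the minimum cut has capacity 14.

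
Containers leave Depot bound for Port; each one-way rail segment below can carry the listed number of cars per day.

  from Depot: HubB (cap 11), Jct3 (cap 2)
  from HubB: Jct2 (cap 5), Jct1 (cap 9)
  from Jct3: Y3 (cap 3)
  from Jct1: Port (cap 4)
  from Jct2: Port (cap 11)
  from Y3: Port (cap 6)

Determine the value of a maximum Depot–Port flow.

Augment Depot→HubB→Jct1→Port: bottleneck 4, flow now 4.
Augment Depot→HubB→Jct2→Port: bottleneck 5, flow now 9.
Augment Depot→Jct3→Y3→Port: bottleneck 2, flow now 11.
No augmenting path remains; maximum flow = 11.
In the residual graph, reachable from Depot: {Depot, HubB, Jct1}.
Min-cut edges: Depot→Jct3 (2), HubB→Jct2 (5), Jct1→Port (4); capacity 2 + 5 + 4 = 11.
This cut is saturated, so no flow can exceed 11.

11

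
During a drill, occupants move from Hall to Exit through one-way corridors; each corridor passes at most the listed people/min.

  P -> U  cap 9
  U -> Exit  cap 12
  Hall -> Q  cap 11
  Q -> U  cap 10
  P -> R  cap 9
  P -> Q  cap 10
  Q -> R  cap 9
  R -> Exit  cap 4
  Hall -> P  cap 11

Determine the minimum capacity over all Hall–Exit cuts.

16

Augment Hall→P→R→Exit: bottleneck 4, flow now 4.
Augment Hall→P→U→Exit: bottleneck 7, flow now 11.
Augment Hall→Q→U→Exit: bottleneck 5, flow now 16.
No augmenting path remains; maximum flow = 16.
By max-flow min-cut, the minimum cut capacity equals the max flow.
In the residual graph, reachable from Hall: {Hall, P, Q, R, U}.
Min-cut edges: R→Exit (4), U→Exit (12); capacity 4 + 12 = 16.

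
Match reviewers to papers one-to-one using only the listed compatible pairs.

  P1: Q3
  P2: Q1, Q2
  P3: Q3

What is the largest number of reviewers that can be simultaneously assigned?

Unit-capacity flow: source→left, listed edges, right→sink; max matching = max flow.
Augmenting path P1→Q3 (+1); matched 1.
Augmenting path P2→Q1 (+1); matched 2.
No augmenting path remains; maximum matching = 2.
König certificate: {P2, Q3} is a vertex cover of size 2 (every listed pair touches it), so no matching can be larger.

2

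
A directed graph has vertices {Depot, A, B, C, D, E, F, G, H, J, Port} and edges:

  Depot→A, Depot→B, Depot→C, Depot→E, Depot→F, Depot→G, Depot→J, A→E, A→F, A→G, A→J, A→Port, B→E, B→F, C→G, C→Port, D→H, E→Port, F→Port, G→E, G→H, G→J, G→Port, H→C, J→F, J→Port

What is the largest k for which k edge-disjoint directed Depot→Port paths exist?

Assign every edge capacity 1; by Menger, the answer equals the max flow.
Path Depot→A→Port (+1); total 1.
Path Depot→C→Port (+1); total 2.
Path Depot→E→Port (+1); total 3.
Path Depot→F→Port (+1); total 4.
Path Depot→G→Port (+1); total 5.
Path Depot→J→Port (+1); total 6.
No residual Depot→Port path; max flow = 6.
Certifying cut of size 6: {Depot→A, Depot→C, Depot→G, Depot→J, E→Port, F→Port}.

6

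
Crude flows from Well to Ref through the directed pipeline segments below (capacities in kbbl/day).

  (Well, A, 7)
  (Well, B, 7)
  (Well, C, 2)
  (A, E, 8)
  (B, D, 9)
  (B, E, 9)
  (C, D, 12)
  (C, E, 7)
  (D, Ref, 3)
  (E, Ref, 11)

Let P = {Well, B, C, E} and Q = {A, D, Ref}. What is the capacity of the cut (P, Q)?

39

Edges leaving {Well, B, C, E}: Well→A (7), B→D (9), C→D (12), E→Ref (11).
Cut capacity = 7 + 9 + 12 + 11 = 39.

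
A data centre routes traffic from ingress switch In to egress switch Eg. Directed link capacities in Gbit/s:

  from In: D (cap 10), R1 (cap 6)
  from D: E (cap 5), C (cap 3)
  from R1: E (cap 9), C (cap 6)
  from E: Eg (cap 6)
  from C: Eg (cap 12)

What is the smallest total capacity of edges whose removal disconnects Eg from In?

Augment In→D→E→Eg: bottleneck 5, flow now 5.
Augment In→D→C→Eg: bottleneck 3, flow now 8.
Augment In→R1→E→Eg: bottleneck 1, flow now 9.
Augment In→R1→C→Eg: bottleneck 5, flow now 14.
No augmenting path remains; maximum flow = 14.
By max-flow min-cut, the minimum cut capacity equals the max flow.
In the residual graph, reachable from In: {In, D}.
Min-cut edges: In→R1 (6), D→E (5), D→C (3); capacity 6 + 5 + 3 = 14.

14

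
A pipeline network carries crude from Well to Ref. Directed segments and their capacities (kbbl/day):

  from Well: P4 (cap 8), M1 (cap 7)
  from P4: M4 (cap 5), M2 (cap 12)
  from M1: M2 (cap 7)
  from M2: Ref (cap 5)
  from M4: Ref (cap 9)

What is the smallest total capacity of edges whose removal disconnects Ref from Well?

Augment Well→P4→M2→Ref: bottleneck 5, flow now 5.
Augment Well→P4→M4→Ref: bottleneck 3, flow now 8.
Augment Well→M1→M2→P4→M4→Ref: bottleneck 2, flow now 10. (uses reverse residual edge)
No augmenting path remains; maximum flow = 10.
By max-flow min-cut, the minimum cut capacity equals the max flow.
In the residual graph, reachable from Well: {Well, P4, M1, M2}.
Min-cut edges: P4→M4 (5), M2→Ref (5); capacity 5 + 5 = 10.

10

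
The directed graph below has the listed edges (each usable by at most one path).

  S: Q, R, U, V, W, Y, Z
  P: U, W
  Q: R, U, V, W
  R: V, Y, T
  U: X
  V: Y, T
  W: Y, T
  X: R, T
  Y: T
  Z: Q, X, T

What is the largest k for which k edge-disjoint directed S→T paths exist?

Assign every edge capacity 1; by Menger, the answer equals the max flow.
Path S→R→T (+1); total 1.
Path S→V→T (+1); total 2.
Path S→W→T (+1); total 3.
Path S→Y→T (+1); total 4.
Path S→Z→T (+1); total 5.
Path S→U→X→T (+1); total 6.
No residual S→T path; max flow = 6.
Certifying cut of size 6: {R→T, S→Z, U→X, V→T, W→T, Y→T}.

6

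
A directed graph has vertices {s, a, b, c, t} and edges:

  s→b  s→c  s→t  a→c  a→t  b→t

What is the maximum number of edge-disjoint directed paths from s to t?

Assign every edge capacity 1; by Menger, the answer equals the max flow.
Path s→t (+1); total 1.
Path s→b→t (+1); total 2.
No residual s→t path; max flow = 2.
Certifying cut of size 2: {s→b, s→t}.

2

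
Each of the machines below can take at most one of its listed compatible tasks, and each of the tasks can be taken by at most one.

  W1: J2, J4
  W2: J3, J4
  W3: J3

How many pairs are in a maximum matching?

3

Unit-capacity flow: source→left, listed edges, right→sink; max matching = max flow.
Augmenting path W1→J2 (+1); matched 1.
Augmenting path W2→J3 (+1); matched 2.
Augmenting path W3→J3→W2→J4 (+1); matched 3.
No augmenting path remains; maximum matching = 3.
König certificate: {W1, W2, W3} is a vertex cover of size 3 (every listed pair touches it), so no matching can be larger.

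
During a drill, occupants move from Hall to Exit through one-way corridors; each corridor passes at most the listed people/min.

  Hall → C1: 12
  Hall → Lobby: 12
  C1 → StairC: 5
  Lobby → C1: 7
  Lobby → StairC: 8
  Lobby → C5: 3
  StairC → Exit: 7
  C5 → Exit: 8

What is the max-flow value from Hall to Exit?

10

Augment Hall→C1→StairC→Exit: bottleneck 5, flow now 5.
Augment Hall→Lobby→StairC→Exit: bottleneck 2, flow now 7.
Augment Hall→Lobby→C5→Exit: bottleneck 3, flow now 10.
No augmenting path remains; maximum flow = 10.
In the residual graph, reachable from Hall: {Hall, C1, Lobby, StairC}.
Min-cut edges: Lobby→C5 (3), StairC→Exit (7); capacity 3 + 7 = 10.
This cut is saturated, so no flow can exceed 10.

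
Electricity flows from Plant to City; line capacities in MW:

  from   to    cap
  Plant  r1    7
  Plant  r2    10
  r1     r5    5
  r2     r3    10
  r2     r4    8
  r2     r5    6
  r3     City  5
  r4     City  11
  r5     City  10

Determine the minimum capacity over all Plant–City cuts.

15

Augment Plant→r1→r5→City: bottleneck 5, flow now 5.
Augment Plant→r2→r3→City: bottleneck 5, flow now 10.
Augment Plant→r2→r4→City: bottleneck 5, flow now 15.
No augmenting path remains; maximum flow = 15.
By max-flow min-cut, the minimum cut capacity equals the max flow.
In the residual graph, reachable from Plant: {Plant, r1}.
Min-cut edges: Plant→r2 (10), r1→r5 (5); capacity 10 + 5 = 15.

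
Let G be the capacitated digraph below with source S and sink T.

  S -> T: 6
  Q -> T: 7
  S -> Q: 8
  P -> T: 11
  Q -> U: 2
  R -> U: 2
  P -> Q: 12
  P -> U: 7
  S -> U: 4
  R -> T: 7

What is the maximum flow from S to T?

13

Augment S→T: bottleneck 6, flow now 6.
Augment S→Q→T: bottleneck 7, flow now 13.
No augmenting path remains; maximum flow = 13.
In the residual graph, reachable from S: {S, Q, U}.
Min-cut edges: S→T (6), Q→T (7); capacity 6 + 7 = 13.
This cut is saturated, so no flow can exceed 13.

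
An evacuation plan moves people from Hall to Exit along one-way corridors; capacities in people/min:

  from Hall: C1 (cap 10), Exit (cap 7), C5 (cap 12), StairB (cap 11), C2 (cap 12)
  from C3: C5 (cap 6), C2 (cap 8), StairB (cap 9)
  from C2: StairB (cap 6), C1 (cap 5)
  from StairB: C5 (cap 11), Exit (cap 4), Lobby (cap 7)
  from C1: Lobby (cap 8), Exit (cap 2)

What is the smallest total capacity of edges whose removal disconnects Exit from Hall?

13

Augment Hall→Exit: bottleneck 7, flow now 7.
Augment Hall→StairB→Exit: bottleneck 4, flow now 11.
Augment Hall→C1→Exit: bottleneck 2, flow now 13.
No augmenting path remains; maximum flow = 13.
By max-flow min-cut, the minimum cut capacity equals the max flow.
In the residual graph, reachable from Hall: {Hall, C2, StairB, C1, C5, Lobby}.
Min-cut edges: Hall→Exit (7), StairB→Exit (4), C1→Exit (2); capacity 7 + 4 + 2 = 13.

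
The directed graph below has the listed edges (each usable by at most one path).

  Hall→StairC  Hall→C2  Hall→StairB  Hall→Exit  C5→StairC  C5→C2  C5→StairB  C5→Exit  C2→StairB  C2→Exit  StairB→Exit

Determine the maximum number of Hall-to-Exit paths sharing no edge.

Assign every edge capacity 1; by Menger, the answer equals the max flow.
Path Hall→Exit (+1); total 1.
Path Hall→C2→Exit (+1); total 2.
Path Hall→StairB→Exit (+1); total 3.
No residual Hall→Exit path; max flow = 3.
Certifying cut of size 3: {Hall→C2, Hall→Exit, Hall→StairB}.

3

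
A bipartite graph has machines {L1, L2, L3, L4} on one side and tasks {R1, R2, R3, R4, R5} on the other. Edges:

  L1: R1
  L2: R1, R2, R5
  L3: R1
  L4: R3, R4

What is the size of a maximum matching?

3

Unit-capacity flow: source→left, listed edges, right→sink; max matching = max flow.
Augmenting path L1→R1 (+1); matched 1.
Augmenting path L2→R2 (+1); matched 2.
Augmenting path L4→R3 (+1); matched 3.
No augmenting path remains; maximum matching = 3.
König certificate: {L2, L4, R1} is a vertex cover of size 3 (every listed pair touches it), so no matching can be larger.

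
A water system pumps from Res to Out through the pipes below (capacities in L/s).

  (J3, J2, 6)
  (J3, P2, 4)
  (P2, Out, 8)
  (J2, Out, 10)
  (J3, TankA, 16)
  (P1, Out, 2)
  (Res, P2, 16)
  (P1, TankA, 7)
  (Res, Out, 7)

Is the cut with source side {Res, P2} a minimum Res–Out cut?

Yes — it is a minimum cut (capacity 15).

Given cut capacity: 7 + 8 = 15.
Augment Res→Out: bottleneck 7, flow now 7.
Augment Res→P2→Out: bottleneck 8, flow now 15.
No augmenting path remains; maximum flow = 15.
Cut capacity 15 equals the max flow, so it is a minimum cut.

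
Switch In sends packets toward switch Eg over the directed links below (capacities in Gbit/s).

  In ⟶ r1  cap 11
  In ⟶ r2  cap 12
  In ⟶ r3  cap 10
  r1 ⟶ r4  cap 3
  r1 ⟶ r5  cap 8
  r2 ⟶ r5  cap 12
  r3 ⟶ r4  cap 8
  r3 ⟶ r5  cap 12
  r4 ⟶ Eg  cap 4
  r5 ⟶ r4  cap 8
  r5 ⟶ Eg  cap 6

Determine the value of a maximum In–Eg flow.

Augment In→r1→r4→Eg: bottleneck 3, flow now 3.
Augment In→r1→r5→Eg: bottleneck 6, flow now 9.
Augment In→r3→r4→Eg: bottleneck 1, flow now 10.
No augmenting path remains; maximum flow = 10.
In the residual graph, reachable from In: {In, r1, r2, r3, r4, r5}.
Min-cut edges: r4→Eg (4), r5→Eg (6); capacity 4 + 6 = 10.
This cut is saturated, so no flow can exceed 10.

10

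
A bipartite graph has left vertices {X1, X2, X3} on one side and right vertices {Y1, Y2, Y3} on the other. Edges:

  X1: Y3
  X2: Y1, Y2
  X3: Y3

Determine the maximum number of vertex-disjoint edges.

2

Unit-capacity flow: source→left, listed edges, right→sink; max matching = max flow.
Augmenting path X1→Y3 (+1); matched 1.
Augmenting path X2→Y1 (+1); matched 2.
No augmenting path remains; maximum matching = 2.
König certificate: {X2, Y3} is a vertex cover of size 2 (every listed pair touches it), so no matching can be larger.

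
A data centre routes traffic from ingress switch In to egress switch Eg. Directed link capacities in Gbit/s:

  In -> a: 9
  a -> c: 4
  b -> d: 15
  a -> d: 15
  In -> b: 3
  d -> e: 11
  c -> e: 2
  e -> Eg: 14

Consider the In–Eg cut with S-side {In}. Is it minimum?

Yes — it is a minimum cut (capacity 12).

Given cut capacity: 9 + 3 = 12.
Augment In→a→c→e→Eg: bottleneck 2, flow now 2.
Augment In→a→d→e→Eg: bottleneck 7, flow now 9.
Augment In→b→d→e→Eg: bottleneck 3, flow now 12.
No augmenting path remains; maximum flow = 12.
Cut capacity 12 equals the max flow, so it is a minimum cut.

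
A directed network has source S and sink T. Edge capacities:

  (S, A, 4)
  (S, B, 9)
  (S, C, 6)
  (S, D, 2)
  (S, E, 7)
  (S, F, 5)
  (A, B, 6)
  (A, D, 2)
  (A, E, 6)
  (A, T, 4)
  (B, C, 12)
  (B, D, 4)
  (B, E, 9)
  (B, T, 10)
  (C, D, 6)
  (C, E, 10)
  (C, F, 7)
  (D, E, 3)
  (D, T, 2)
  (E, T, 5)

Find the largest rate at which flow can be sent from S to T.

Augment S→A→T: bottleneck 4, flow now 4.
Augment S→B→T: bottleneck 9, flow now 13.
Augment S→D→T: bottleneck 2, flow now 15.
Augment S→E→T: bottleneck 5, flow now 20.
No augmenting path remains; maximum flow = 20.
In the residual graph, reachable from S: {S, C, D, E, F}.
Min-cut edges: S→A (4), S→B (9), D→T (2), E→T (5); capacity 4 + 9 + 2 + 5 = 20.
This cut is saturated, so no flow can exceed 20.

20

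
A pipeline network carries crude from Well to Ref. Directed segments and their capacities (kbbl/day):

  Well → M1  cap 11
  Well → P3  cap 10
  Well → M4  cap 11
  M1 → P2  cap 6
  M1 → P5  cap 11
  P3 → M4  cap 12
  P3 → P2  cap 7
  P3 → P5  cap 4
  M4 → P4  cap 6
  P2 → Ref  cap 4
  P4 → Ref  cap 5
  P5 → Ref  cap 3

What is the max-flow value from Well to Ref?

12

Augment Well→M1→P2→Ref: bottleneck 4, flow now 4.
Augment Well→M1→P5→Ref: bottleneck 3, flow now 7.
Augment Well→M4→P4→Ref: bottleneck 5, flow now 12.
No augmenting path remains; maximum flow = 12.
In the residual graph, reachable from Well: {Well, M1, P3, M4, P2, P4, P5}.
Min-cut edges: P2→Ref (4), P4→Ref (5), P5→Ref (3); capacity 4 + 5 + 3 = 12.
This cut is saturated, so no flow can exceed 12.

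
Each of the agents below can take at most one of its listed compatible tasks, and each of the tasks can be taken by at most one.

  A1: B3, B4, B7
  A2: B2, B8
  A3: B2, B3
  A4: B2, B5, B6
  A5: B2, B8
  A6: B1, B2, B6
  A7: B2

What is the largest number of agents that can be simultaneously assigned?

Unit-capacity flow: source→left, listed edges, right→sink; max matching = max flow.
Augmenting path A1→B3 (+1); matched 1.
Augmenting path A2→B2 (+1); matched 2.
Augmenting path A4→B5 (+1); matched 3.
Augmenting path A5→B8 (+1); matched 4.
Augmenting path A6→B1 (+1); matched 5.
Augmenting path A3→B3→A1→B4 (+1); matched 6.
No augmenting path remains; maximum matching = 6.
König certificate: {A1, A3, A4, A6, B2, B8} is a vertex cover of size 6 (every listed pair touches it), so no matching can be larger.

6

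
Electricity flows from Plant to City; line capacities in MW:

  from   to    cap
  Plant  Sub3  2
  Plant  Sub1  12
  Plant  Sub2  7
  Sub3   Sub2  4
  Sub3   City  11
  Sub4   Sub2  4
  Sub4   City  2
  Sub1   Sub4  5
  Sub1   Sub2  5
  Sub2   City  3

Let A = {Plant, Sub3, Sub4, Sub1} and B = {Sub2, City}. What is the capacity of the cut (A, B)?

Edges leaving {Plant, Sub3, Sub4, Sub1}: Plant→Sub2 (7), Sub3→Sub2 (4), Sub3→City (11), Sub4→Sub2 (4), Sub4→City (2), Sub1→Sub2 (5).
Cut capacity = 7 + 4 + 11 + 4 + 2 + 5 = 33.

33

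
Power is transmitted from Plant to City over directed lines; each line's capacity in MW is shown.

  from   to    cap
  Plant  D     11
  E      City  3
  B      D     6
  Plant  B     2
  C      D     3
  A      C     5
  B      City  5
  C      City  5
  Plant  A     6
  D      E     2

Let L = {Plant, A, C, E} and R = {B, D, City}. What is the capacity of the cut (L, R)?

24

Edges leaving {Plant, A, C, E}: Plant→B (2), Plant→D (11), C→D (3), C→City (5), E→City (3).
Cut capacity = 2 + 11 + 3 + 5 + 3 = 24.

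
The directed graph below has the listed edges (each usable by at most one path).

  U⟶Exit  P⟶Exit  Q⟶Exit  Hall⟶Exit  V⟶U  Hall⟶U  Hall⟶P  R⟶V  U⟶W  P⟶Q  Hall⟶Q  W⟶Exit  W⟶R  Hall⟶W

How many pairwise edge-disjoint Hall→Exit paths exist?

5

Assign every edge capacity 1; by Menger, the answer equals the max flow.
Path Hall→Exit (+1); total 1.
Path Hall→P→Exit (+1); total 2.
Path Hall→Q→Exit (+1); total 3.
Path Hall→U→Exit (+1); total 4.
Path Hall→W→Exit (+1); total 5.
No residual Hall→Exit path; max flow = 5.
Certifying cut of size 5: {Hall→Exit, Hall→P, Hall→Q, Hall→U, Hall→W}.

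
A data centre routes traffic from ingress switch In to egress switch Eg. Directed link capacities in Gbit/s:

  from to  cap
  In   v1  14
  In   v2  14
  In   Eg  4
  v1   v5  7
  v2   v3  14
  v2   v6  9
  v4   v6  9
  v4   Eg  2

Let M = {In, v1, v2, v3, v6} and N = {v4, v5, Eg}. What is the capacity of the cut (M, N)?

Edges leaving {In, v1, v2, v3, v6}: In→Eg (4), v1→v5 (7).
Cut capacity = 4 + 7 = 11.

11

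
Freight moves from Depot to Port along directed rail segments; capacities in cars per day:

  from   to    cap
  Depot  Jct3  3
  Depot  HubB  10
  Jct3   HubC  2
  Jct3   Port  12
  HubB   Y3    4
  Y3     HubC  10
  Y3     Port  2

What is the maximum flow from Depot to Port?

5

Augment Depot→Jct3→Port: bottleneck 3, flow now 3.
Augment Depot→HubB→Y3→Port: bottleneck 2, flow now 5.
No augmenting path remains; maximum flow = 5.
In the residual graph, reachable from Depot: {Depot, HubB, Y3, HubC}.
Min-cut edges: Depot→Jct3 (3), Y3→Port (2); capacity 3 + 2 = 5.
This cut is saturated, so no flow can exceed 5.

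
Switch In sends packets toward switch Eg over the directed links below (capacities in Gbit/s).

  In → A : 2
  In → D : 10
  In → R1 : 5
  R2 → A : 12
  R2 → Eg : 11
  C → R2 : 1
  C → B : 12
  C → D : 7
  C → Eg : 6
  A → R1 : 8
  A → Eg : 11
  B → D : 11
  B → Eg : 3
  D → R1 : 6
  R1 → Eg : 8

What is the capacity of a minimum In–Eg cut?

Augment In→A→Eg: bottleneck 2, flow now 2.
Augment In→R1→Eg: bottleneck 5, flow now 7.
Augment In→D→R1→Eg: bottleneck 3, flow now 10.
No augmenting path remains; maximum flow = 10.
By max-flow min-cut, the minimum cut capacity equals the max flow.
In the residual graph, reachable from In: {In, D, R1}.
Min-cut edges: In→A (2), R1→Eg (8); capacity 2 + 8 = 10.

10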